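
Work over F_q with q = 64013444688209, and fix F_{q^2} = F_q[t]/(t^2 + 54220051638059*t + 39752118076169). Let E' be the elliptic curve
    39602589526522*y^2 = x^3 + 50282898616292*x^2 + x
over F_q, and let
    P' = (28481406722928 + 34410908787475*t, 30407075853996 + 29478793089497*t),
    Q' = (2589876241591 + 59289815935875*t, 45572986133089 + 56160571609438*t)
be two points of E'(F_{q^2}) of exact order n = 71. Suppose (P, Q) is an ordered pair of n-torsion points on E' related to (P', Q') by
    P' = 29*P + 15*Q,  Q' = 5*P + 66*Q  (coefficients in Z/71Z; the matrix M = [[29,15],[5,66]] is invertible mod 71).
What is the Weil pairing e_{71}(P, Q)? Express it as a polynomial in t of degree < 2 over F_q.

Alternating bilinearity on E[71] (values in mu_{71} in F_{64013444688209^2}) gives e(P',Q') = e(P,Q)^det(M).
So e_{71}(P,Q) = e_{71}(P',Q')^{10}, since 64*10 = 1 mod 71.
Montgomery->Weierstrass: x_W = 11330403674512*x+4720766203325, y_W=11330403674512*y on F_{64013444688209}; lands on y^2=x^3+39502976545405*x+11657244536857.
Miller loop for e_{71} over F_{64013444688209^2}: bits of 71 = 1000111; 6 double steps + 3 add steps, l/v at each.
f_P(D_Q)/f_Q(D_P) = 42786335627905 + 54138662501045*t.
Raise to 10: e(P,Q) = 18171275126679 + 43647584820759*t in mu_{71}.

18171275126679 + 43647584820759*t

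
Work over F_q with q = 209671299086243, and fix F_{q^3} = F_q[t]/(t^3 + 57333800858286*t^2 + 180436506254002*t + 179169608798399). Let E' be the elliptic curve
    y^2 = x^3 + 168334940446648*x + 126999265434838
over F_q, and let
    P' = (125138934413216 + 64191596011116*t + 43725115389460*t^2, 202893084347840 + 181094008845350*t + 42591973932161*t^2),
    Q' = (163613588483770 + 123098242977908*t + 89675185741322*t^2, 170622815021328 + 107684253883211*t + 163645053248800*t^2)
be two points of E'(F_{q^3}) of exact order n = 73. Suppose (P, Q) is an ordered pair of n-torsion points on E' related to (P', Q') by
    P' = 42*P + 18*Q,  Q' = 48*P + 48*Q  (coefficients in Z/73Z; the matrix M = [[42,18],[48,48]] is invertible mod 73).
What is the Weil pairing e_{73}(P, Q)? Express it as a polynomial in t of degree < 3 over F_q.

Under M = [[42,18],[48,48]] in GL_2(Z/73), e_{73}(P',Q') = e_{73}(P,Q)^(42*48-18*48 mod 73).
So e_{73}(P,Q) = e_{73}(P',Q')^{41}, since 57*41 = 1 mod 73.
n = 73 = (1001001)_2 (7 bits, wt 3); accumulate f_{73,P'}(Q'+S)/f_{73,P'}(S) along the 6-step ladder.
Miller gives e_{73}(P',Q') = 30863460756371 + 168931293917745*t + 172423237474357*t^2 in F_{209671299086243^3}.
Raise to 41: e(P,Q) = 12117572295893 + 151268563075205*t + 115195010969890*t^2 in mu_{73}.

12117572295893 + 151268563075205*t + 115195010969890*t^2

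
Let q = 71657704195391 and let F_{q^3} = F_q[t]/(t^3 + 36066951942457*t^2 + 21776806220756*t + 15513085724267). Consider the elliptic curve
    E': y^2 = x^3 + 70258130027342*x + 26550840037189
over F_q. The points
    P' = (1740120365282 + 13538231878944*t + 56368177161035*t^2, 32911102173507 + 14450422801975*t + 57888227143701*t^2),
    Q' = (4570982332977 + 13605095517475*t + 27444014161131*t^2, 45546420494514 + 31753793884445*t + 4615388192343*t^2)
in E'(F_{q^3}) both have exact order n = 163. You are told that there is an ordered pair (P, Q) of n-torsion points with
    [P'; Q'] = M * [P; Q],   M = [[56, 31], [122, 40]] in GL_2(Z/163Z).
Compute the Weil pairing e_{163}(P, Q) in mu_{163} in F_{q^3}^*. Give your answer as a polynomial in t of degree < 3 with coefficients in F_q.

Under M = [[56,31],[122,40]] in GL_2(Z/163), e_{163}(P',Q') = e_{163}(P,Q)^(56*40-31*122 mod 163).
det M = 56*40 - 31*122 = -1542 = 88 (mod 163); 88^{-1} = 113 (mod 163).
Build f_{163,P'} and f_{163,Q'} via the 8-bit ladder of 163=10100011_2; evaluate at shifted divisors; quotient in F_{71657704195391^3}.
Miller gives e_{163}(P',Q') = 4280101164799 + 67791786714891*t + 13921557743897*t^2 in F_{71657704195391^3}.
Thus e_{163}(P,Q) = 52963210347681 + 3956490414837*t + 67148892948694*t^2.

52963210347681 + 3956490414837*t + 67148892948694*t^2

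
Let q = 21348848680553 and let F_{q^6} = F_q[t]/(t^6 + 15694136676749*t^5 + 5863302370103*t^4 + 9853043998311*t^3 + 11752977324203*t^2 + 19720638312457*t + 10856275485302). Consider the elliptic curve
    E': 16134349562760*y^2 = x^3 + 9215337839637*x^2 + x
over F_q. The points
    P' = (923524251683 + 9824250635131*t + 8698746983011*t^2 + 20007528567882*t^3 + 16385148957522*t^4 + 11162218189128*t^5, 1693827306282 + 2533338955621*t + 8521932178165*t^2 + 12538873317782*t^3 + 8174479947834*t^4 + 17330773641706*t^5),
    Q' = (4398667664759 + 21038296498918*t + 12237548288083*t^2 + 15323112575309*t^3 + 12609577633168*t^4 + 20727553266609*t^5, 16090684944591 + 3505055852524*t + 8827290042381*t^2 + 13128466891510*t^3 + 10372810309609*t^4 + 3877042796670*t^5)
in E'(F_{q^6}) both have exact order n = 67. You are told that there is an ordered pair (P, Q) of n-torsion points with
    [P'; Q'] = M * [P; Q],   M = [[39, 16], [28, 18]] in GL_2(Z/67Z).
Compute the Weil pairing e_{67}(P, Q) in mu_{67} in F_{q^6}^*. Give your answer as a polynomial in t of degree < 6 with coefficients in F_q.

e_{67} is bilinear + alternating on E[67], so e_{67}(39*P + 16*Q, 28*P + 18*Q) = e_{67}(P,Q)^(39*18-16*28).
39*18 - 16*28 = 254; reduced mod 67: det = 53, inverse 43.
Undo Montgomery via alpha=4125739935210, beta=2277445450120: (a',b')=(6625246158836,8525387734115) over F_{21348848680553}.
Double-and-add over 1000011: 7-1 doublings, 3-1 additions; each step l_{T,T}/v_{2T} or l_{T,P'}/v at Q'+S for random S.
So e_{67}(P',Q') = 7311489042992 + 6825435719954*t + 4501871096443*t^2 + 954442404502*t^3 + 7190517172709*t^4 + 15080495283635*t^5.
Raise to 43: e(P,Q) = 9723346340244 + 10084734133870*t + 20810905249239*t^2 + 315618360607*t^3 + 11132588280089*t^4 + 3264229157758*t^5 in mu_{67}.

9723346340244 + 10084734133870*t + 20810905249239*t^2 + 315618360607*t^3 + 11132588280089*t^4 + 3264229157758*t^5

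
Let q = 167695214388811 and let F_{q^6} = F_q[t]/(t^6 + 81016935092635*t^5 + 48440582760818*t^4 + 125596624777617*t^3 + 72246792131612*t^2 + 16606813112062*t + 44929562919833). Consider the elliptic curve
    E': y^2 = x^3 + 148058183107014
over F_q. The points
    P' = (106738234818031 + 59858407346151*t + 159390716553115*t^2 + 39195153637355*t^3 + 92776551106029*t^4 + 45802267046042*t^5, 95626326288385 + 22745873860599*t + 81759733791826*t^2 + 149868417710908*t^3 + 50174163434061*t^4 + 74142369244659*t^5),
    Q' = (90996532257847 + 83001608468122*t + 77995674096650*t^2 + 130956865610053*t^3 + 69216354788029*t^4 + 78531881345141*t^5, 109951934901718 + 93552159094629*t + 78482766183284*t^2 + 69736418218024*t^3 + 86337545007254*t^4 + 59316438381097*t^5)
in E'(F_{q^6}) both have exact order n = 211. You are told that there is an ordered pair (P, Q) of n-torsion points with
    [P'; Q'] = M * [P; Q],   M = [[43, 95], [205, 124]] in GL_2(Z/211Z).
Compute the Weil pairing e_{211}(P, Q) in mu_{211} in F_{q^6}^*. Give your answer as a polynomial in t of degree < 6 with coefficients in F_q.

52577478968510 + 41905405811531*t + 68800653726642*t^2 + 37108388446896*t^3 + 156375010751016*t^4 + 110393577918273*t^5

e_{211}(aP+bQ,cP+dQ) = e_{211}(P,Q)^(ad-bc); with (a,b,c,d)=(43,95,205,124) this gives the det-211 law.
det(M) mod 211 = 205; its inverse in (Z/211)^* is 35 (check: 205*35 mod 211 = 1).
Double-and-add over 11010011: 8-1 doublings, 5-1 additions; each step l_{T,T}/v_{2T} or l_{T,P'}/v at Q'+S for random S.
Result: e(P',Q') = 37518607726522 + 163087395090715*t + 4667964685740*t^2 + 148530324028091*t^3 + 78143252980351*t^4 + 66643464148312*t^5.
Thus e_{211}(P,Q) = 52577478968510 + 41905405811531*t + 68800653726642*t^2 + 37108388446896*t^3 + 156375010751016*t^4 + 110393577918273*t^5.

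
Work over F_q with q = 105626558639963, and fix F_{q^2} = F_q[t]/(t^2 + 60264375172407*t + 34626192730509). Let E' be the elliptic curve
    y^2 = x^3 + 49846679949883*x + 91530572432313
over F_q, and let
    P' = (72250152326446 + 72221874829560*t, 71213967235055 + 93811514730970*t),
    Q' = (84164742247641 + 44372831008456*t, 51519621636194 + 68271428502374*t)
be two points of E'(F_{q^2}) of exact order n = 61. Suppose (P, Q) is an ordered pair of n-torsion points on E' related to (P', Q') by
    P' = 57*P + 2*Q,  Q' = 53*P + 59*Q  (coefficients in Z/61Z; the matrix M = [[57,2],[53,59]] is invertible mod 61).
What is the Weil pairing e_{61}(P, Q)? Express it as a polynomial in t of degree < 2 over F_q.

63329568823109 + 48751575032123*t

Alternating bilinearity on E[61] (values in mu_{61} in F_{105626558639963^2}) gives e(P',Q') = e(P,Q)^det(M).
So e_{61}(P,Q) = e_{61}(P',Q')^{28}, since 24*28 = 1 mod 61.
6-bit Miller (111101) on E'/F_{105626558639963} with a'=49846679949883, b'=91530572432313: accumulate tangent/chord ratios at Q'+S and P'+S'.
e_{61}(P',Q') = 68090141969387 + 58408201775145*t.
e_{61}(P,Q) = (68090141969387 + 58408201775145*t)^{28} = 63329568823109 + 48751575032123*t.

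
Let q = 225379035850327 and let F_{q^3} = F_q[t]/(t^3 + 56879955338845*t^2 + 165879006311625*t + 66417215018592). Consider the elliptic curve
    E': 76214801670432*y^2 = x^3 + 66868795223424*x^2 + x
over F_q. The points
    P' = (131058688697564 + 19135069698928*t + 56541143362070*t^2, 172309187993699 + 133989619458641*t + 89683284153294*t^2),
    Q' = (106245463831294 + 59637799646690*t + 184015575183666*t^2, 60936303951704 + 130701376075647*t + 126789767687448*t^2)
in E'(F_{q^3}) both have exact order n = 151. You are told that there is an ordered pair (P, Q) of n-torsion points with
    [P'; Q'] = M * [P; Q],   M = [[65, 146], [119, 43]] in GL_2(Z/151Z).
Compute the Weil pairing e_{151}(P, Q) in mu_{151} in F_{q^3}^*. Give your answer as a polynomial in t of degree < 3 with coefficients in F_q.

96433174583909 + 158471634645269*t + 130856083010475*t^2

Under M = [[65,146],[119,43]] in GL_2(Z/151), e_{151}(P',Q') = e_{151}(P,Q)^(65*43-146*119 mod 151).
det M = 65*43 - 146*119 = -14579 = 68 (mod 151); 68^{-1} = 20 (mod 151).
(x,y)|->(10692375941182x+144631848107102,10692375941182y) sends E' to y^2=x^3+219680245774566*x+224289880215569.
Run Miller on y^2=x^3+219680245774566*x+224289880215569 over F_{225379035850327}: ladder 10010111 (8 bits); e = f_P(D_Q)/f_Q(D_P).
f_P(D_Q)/f_Q(D_P) = 188498223837134 + 18832585106713*t + 187413172620441*t^2.
Thus e_{151}(P,Q) = 96433174583909 + 158471634645269*t + 130856083010475*t^2.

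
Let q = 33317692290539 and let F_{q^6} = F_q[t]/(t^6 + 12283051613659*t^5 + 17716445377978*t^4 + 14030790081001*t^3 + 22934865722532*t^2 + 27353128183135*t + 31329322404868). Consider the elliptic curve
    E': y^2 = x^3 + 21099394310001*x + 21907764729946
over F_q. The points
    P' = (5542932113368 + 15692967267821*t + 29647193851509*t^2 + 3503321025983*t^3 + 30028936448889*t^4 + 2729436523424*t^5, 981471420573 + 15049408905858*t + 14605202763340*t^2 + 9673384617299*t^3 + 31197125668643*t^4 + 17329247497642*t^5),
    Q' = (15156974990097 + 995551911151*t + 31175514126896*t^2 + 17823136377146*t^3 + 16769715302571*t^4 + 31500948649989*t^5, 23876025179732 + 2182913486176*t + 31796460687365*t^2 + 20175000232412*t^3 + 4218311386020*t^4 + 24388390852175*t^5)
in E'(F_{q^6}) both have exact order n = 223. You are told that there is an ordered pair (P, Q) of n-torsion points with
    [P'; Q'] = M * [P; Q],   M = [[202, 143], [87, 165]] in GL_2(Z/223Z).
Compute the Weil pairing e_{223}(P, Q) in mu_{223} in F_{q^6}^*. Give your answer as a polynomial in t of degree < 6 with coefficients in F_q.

The 223-Weil pairing on E[223] over F_{33317692290539} is alternating-bilinear: e_{223}(P',Q') = e_{223}(P,Q)^det(M).
202*165 - 143*87 = 20889; reduced mod 223: det = 150, inverse 168.
Double-and-add over 11011111: 8-1 doublings, 7-1 additions; each step l_{T,T}/v_{2T} or l_{T,P'}/v at Q'+S for random S.
Miller gives e_{223}(P',Q') = 10732354798422 + 10664177120437*t + 22408881092265*t^2 + 16019170167759*t^3 + 32520593943387*t^4 + 16793829313514*t^5 in F_{33317692290539^6}.
Raise to 168: e(P,Q) = 28480553709938 + 5972912856490*t + 18711828800618*t^2 + 23257151389590*t^3 + 27322760415408*t^4 + 23112143176848*t^5 in mu_{223}.

28480553709938 + 5972912856490*t + 18711828800618*t^2 + 23257151389590*t^3 + 27322760415408*t^4 + 23112143176848*t^5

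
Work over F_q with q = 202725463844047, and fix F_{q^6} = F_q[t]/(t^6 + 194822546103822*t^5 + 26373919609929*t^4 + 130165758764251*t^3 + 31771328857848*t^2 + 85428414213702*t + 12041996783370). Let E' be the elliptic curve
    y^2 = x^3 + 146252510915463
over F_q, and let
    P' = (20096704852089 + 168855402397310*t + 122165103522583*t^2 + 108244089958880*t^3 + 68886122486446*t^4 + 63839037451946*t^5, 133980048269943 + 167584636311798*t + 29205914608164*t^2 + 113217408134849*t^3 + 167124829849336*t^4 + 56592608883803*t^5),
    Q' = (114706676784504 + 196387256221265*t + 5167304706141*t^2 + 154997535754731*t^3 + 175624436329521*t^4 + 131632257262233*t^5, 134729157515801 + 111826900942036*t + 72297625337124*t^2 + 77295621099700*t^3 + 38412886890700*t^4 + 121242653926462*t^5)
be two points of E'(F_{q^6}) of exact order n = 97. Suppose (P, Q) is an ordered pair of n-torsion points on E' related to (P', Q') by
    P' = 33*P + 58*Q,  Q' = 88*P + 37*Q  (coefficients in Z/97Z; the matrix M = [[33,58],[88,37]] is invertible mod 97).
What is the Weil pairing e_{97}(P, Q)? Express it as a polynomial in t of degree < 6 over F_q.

Since e_{97}(P,P)=e_{97}(Q,Q)=1 and e_{97}(Q,P)=e_{97}(P,Q)^{-1}, expanding e_{97}(33*P + 58*Q,88*P + 37*Q) leaves e(P,Q)^det(M).
33*37 - 58*88 = -3883; reduced mod 97: det = 94, inverse 32.
n = 97 = (1100001)_2 (7 bits, wt 3); accumulate f_{97,P'}(Q'+S)/f_{97,P'}(S) along the 6-step ladder.
So e_{97}(P',Q') = 119839145199691 + 99607636564658*t + 11349331333422*t^2 + 46848617144373*t^3 + 81846550437386*t^4 + 18855681973592*t^5.
e_{97}(P,Q) = (119839145199691 + 99607636564658*t + 11349331333422*t^2 + 46848617144373*t^3 + 81846550437386*t^4 + 18855681973592*t^5)^{32} = 78640101083864 + 69996814897770*t + 153316262006706*t^2 + 55801710237733*t^3 + 115281413180001*t^4 + 131758973486961*t^5.

78640101083864 + 69996814897770*t + 153316262006706*t^2 + 55801710237733*t^3 + 115281413180001*t^4 + 131758973486961*t^5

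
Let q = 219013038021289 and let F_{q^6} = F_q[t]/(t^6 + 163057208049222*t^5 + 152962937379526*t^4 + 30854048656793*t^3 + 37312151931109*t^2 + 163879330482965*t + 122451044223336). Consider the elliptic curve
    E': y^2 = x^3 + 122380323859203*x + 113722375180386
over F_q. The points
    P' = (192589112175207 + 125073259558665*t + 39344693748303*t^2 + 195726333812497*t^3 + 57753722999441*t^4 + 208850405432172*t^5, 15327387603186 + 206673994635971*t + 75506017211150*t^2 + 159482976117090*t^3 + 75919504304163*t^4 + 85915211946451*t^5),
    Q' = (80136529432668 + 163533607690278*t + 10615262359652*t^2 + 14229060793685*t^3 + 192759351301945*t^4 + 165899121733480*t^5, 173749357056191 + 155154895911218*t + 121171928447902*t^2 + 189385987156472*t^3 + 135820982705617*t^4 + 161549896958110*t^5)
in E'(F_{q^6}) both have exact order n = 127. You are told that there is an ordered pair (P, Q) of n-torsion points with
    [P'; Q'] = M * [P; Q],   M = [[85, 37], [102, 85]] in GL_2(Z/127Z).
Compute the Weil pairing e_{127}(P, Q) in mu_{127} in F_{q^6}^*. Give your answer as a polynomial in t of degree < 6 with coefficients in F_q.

35363289207719 + 29125248801734*t + 168552432740262*t^2 + 16235834146785*t^3 + 7176022617844*t^4 + 32830065943259*t^5

e_{127} is bilinear + alternating on E[127], so e_{127}(85*P + 37*Q, 102*P + 85*Q) = e_{127}(P,Q)^(85*85-37*102).
Hence e(P,Q) = e(P',Q')^{52} where 52 = 22^{-1} mod 127.
n = 127 = (1111111)_2 (7 bits, wt 7); accumulate f_{127,P'}(Q'+S)/f_{127,P'}(S) along the 6-step ladder.
f_P(D_Q)/f_Q(D_P) = 12525067121583 + 153868198172084*t + 76138993495991*t^2 + 98226696233227*t^3 + 192857086700137*t^4 + 82706746245676*t^5.
Thus e_{127}(P,Q) = 35363289207719 + 29125248801734*t + 168552432740262*t^2 + 16235834146785*t^3 + 7176022617844*t^4 + 32830065943259*t^5.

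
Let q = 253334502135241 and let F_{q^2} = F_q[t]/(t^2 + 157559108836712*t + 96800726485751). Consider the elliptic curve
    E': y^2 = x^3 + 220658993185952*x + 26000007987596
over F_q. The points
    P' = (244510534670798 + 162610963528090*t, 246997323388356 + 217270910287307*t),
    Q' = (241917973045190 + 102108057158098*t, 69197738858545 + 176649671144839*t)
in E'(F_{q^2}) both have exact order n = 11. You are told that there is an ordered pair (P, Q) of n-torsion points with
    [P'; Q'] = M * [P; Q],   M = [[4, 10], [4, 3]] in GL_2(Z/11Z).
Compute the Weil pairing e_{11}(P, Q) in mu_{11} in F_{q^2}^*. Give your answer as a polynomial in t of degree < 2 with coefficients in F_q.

45459113953851 + 151668920870980*t

The 11-Weil pairing on E[11] over F_{253334502135241} is alternating-bilinear: e_{11}(P',Q') = e_{11}(P,Q)^det(M).
4*3 - 10*4 = -28; reduced mod 11: det = 5, inverse 9.
Miller loop for e_{11} over F_{253334502135241^2}: bits of 11 = 1011; 3 double steps + 2 add steps, l/v at each.
f_P(D_Q)/f_Q(D_P) = 144554157198781 + 61195782698000*t.
e_{11}(P,Q) = (144554157198781 + 61195782698000*t)^{9} = 45459113953851 + 151668920870980*t.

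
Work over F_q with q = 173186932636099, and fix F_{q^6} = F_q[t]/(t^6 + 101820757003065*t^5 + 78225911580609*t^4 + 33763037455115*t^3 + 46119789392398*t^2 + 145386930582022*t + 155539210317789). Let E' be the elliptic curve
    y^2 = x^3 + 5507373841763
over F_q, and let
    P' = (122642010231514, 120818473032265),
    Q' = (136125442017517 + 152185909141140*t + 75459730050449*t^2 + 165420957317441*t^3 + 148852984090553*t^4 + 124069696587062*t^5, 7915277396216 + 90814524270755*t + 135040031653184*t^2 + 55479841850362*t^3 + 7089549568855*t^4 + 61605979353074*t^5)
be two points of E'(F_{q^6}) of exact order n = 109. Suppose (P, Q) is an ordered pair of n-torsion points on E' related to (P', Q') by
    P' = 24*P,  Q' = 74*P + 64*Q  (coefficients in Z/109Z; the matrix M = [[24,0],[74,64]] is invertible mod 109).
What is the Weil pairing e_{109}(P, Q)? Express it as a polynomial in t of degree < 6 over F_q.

132999570819947 + 51584335290492*t + 32625325508329*t^2 + 114562738370160*t^3 + 95236757150491*t^4 + 38810488538945*t^5

Since e_{109}(P,P)=e_{109}(Q,Q)=1 and e_{109}(Q,P)=e_{109}(P,Q)^{-1}, expanding e_{109}(24*P,74*P + 64*Q) leaves e(P,Q)^det(M).
So e_{109}(P,Q) = e_{109}(P',Q')^{11}, since 10*11 = 1 mod 109.
Double-and-add over 1101101: 7-1 doublings, 5-1 additions; each step l_{T,T}/v_{2T} or l_{T,P'}/v at Q'+S for random S.
Miller gives e_{109}(P',Q') = 97389375890082 + 115852110311229*t + 114461216735622*t^2 + 55963781352698*t^3 + 95950204747203*t^4 + 166243937596528*t^5 in F_{173186932636099^6}.
(97389375890082 + 115852110311229*t + 114461216735622*t^2 + 55963781352698*t^3 + 95950204747203*t^4 + 166243937596528*t^5)^{11} mod (173186932636099,f) = 132999570819947 + 51584335290492*t + 32625325508329*t^2 + 114562738370160*t^3 + 95236757150491*t^4 + 38810488538945*t^5.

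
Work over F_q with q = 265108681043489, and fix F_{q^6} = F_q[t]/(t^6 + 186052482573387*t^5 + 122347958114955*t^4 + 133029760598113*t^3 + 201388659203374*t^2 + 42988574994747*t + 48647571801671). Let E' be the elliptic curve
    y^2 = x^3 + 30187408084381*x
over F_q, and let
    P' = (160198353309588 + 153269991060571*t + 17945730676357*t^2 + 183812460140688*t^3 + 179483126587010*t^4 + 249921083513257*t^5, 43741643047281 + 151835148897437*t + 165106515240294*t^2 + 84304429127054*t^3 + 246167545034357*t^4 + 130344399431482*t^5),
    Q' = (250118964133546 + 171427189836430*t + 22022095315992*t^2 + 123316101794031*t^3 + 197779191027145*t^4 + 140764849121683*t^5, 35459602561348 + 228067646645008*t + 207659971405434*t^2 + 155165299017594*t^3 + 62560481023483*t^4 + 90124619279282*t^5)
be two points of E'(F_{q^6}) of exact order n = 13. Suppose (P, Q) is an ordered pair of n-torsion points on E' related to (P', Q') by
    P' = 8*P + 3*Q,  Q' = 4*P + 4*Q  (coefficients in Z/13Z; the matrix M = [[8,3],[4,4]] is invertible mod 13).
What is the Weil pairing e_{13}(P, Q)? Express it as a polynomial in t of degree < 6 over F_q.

Under M = [[8,3],[4,4]] in GL_2(Z/13), e_{13}(P',Q') = e_{13}(P,Q)^(8*4-3*4 mod 13).
So e_{13}(P,Q) = e_{13}(P',Q')^{2}, since 7*2 = 1 mod 13.
Build f_{13,P'} and f_{13,Q'} via the 4-bit ladder of 13=1101_2; evaluate at shifted divisors; quotient in F_{265108681043489^6}.
Result: e(P',Q') = 115492949739890 + 111156067598491*t + 53125067386361*t^2 + 158911170222714*t^3 + 113289843628343*t^4 + 139451675263224*t^5.
Thus e_{13}(P,Q) = 117213953614798 + 214811315393918*t + 129134849637451*t^2 + 252848423039548*t^3 + 4971514939246*t^4 + 168865282034821*t^5.

117213953614798 + 214811315393918*t + 129134849637451*t^2 + 252848423039548*t^3 + 4971514939246*t^4 + 168865282034821*t^5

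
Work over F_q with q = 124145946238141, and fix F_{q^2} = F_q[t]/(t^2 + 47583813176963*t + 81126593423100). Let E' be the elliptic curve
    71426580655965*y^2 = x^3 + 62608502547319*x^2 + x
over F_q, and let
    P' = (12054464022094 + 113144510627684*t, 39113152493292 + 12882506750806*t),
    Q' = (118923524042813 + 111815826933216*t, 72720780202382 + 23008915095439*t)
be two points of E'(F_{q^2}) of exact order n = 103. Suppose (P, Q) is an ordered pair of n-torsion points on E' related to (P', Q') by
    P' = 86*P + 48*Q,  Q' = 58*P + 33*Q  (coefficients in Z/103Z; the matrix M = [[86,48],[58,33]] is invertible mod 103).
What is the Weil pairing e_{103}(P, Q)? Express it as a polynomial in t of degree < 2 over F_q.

e_{103}(aP+bQ,cP+dQ) = e_{103}(P,Q)^(ad-bc); with (a,b,c,d)=(86,48,58,33) this gives the det-103 law.
86*33 - 48*58 = 54; reduced mod 103: det = 54, inverse 21.
Montgomery->Weierstrass: x_W = 26227530334886*x+118903459132959, y_W=26227530334886*y on F_{124145946238141}; lands on y^2=x^3+101809109560180*x+38513890140040.
Miller loop for e_{103} over F_{124145946238141^2}: bits of 103 = 1100111; 6 double steps + 4 add steps, l/v at each.
Miller gives e_{103}(P',Q') = 56017905787090 + 37449181071377*t in F_{124145946238141^2}.
Raise to 21: e(P,Q) = 25434811594350 + 121238893567661*t in mu_{103}.

25434811594350 + 121238893567661*t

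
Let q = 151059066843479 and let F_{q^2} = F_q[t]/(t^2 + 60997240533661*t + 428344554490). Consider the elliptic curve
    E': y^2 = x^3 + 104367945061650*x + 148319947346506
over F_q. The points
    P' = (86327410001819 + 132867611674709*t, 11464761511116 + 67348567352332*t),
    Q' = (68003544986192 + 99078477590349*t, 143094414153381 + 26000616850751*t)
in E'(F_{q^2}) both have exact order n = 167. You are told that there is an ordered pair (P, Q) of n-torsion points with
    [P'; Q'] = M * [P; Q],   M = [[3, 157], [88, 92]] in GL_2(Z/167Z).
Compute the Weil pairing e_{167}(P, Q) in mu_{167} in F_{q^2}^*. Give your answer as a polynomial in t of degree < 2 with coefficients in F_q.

e_{167}(aP+bQ,cP+dQ) = e_{167}(P,Q)^(ad-bc); with (a,b,c,d)=(3,157,88,92) this gives the det-167 law.
det(M) mod 167 = 154; its inverse in (Z/167)^* is 77 (check: 154*77 mod 167 = 1).
8-bit Miller (10100111) on E'/F_{151059066843479} with a'=104367945061650, b'=148319947346506: accumulate tangent/chord ratios at Q'+S and P'+S'.
So e_{167}(P',Q') = 59633833933641 + 97540025561572*t.
(59633833933641 + 97540025561572*t)^{77} mod (151059066843479,f) = 42882091882447 + 85841190511633*t.

42882091882447 + 85841190511633*t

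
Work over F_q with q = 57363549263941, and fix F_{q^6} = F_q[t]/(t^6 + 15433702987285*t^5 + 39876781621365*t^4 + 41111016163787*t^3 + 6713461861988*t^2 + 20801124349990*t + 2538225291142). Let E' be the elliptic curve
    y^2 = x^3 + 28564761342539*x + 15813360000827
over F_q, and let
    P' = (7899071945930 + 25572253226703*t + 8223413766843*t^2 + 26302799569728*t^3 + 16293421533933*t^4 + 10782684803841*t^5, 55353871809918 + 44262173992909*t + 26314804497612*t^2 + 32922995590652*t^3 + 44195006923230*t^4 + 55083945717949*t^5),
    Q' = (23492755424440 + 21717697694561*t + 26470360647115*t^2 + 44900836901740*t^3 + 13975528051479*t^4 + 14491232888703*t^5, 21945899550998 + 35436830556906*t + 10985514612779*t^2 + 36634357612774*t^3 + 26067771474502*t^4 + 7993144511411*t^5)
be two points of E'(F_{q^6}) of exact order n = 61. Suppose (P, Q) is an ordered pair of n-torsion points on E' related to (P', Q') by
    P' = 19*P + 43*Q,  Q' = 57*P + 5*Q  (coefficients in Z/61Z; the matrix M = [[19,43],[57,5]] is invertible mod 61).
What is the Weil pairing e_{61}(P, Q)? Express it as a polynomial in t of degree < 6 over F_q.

40209500778932 + 31297102879138*t + 25576608906694*t^2 + 27465207041305*t^3 + 13728934330048*t^4 + 2162302342598*t^5

The 61-Weil pairing on E[61] over F_{57363549263941} is alternating-bilinear: e_{61}(P',Q') = e_{61}(P,Q)^det(M).
Hence e(P,Q) = e(P',Q')^{8} where 8 = 23^{-1} mod 61.
Run Miller on y^2=x^3+28564761342539*x+15813360000827 over F_{57363549263941}: ladder 111101 (6 bits); e = f_P(D_Q)/f_Q(D_P).
Miller gives e_{61}(P',Q') = 42590949227353 + 957741020037*t + 26519793685854*t^2 + 45891581843148*t^3 + 25810779047696*t^4 + 30202093063610*t^5 in F_{57363549263941^6}.
Finally e_{61}(P,Q) = 40209500778932 + 31297102879138*t + 25576608906694*t^2 + 27465207041305*t^3 + 13728934330048*t^4 + 2162302342598*t^5.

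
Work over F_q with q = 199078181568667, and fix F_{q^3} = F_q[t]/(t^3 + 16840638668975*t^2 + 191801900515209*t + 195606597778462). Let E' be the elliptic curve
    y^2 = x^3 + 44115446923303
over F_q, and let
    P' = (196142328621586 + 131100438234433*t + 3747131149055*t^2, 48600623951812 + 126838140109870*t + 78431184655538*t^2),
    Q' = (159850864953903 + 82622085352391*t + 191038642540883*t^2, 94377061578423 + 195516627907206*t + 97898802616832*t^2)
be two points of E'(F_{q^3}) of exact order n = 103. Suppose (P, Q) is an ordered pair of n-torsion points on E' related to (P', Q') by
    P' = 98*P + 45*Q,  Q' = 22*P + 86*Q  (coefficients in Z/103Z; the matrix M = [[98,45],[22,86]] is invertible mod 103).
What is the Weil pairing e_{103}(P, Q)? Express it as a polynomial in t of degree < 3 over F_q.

81772093176035 + 139197511036231*t + 9532655854010*t^2

e_{103} is bilinear + alternating on E[103], so e_{103}(98*P + 45*Q, 22*P + 86*Q) = e_{103}(P,Q)^(98*86-45*22).
det(M) mod 103 = 22; its inverse in (Z/103)^* is 89 (check: 22*89 mod 103 = 1).
n = 103 = (1100111)_2 (7 bits, wt 5); accumulate f_{103,P'}(Q'+S)/f_{103,P'}(S) along the 6-step ladder.
e_{103}(P',Q') = 160549548084162 + 110724618235934*t + 143716457159903*t^2.
Hence e(P,Q) = 81772093176035 + 139197511036231*t + 9532655854010*t^2 in F_{199078181568667^3}^*.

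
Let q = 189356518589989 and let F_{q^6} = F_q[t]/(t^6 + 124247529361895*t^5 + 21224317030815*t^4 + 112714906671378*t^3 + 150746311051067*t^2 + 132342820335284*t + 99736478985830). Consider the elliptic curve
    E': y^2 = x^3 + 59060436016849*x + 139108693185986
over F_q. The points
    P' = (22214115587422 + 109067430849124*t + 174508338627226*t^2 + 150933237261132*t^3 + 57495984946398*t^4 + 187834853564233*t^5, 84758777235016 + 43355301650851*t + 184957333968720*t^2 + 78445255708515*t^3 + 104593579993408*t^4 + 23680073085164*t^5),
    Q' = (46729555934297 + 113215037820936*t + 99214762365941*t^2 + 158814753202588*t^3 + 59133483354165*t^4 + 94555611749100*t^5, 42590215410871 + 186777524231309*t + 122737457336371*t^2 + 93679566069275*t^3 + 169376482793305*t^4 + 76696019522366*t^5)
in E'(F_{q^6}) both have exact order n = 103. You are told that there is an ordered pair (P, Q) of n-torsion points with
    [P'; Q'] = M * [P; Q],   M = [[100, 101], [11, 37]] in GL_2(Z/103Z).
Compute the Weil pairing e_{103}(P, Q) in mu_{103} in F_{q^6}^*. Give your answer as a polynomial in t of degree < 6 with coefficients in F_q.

87130830337065 + 156341847115327*t + 31129410931673*t^2 + 39685429237942*t^3 + 108564341657675*t^4 + 121571669738424*t^5

e_{103}(aP+bQ,cP+dQ) = e_{103}(P,Q)^(ad-bc); with (a,b,c,d)=(100,101,11,37) this gives the det-103 law.
det M = 100*37 - 101*11 = 2589 = 14 (mod 103); 14^{-1} = 81 (mod 103).
7-bit Miller (1100111) on E'/F_{189356518589989} with a'=59060436016849, b'=139108693185986: accumulate tangent/chord ratios at Q'+S and P'+S'.
e_{103}(P',Q') = 151616540042166 + 23208093324859*t + 176475258013112*t^2 + 9707520888690*t^3 + 151243543457682*t^4 + 56634922713945*t^5.
e_{103}(P,Q) = (151616540042166 + 23208093324859*t + 176475258013112*t^2 + 9707520888690*t^3 + 151243543457682*t^4 + 56634922713945*t^5)^{81} = 87130830337065 + 156341847115327*t + 31129410931673*t^2 + 39685429237942*t^3 + 108564341657675*t^4 + 121571669738424*t^5.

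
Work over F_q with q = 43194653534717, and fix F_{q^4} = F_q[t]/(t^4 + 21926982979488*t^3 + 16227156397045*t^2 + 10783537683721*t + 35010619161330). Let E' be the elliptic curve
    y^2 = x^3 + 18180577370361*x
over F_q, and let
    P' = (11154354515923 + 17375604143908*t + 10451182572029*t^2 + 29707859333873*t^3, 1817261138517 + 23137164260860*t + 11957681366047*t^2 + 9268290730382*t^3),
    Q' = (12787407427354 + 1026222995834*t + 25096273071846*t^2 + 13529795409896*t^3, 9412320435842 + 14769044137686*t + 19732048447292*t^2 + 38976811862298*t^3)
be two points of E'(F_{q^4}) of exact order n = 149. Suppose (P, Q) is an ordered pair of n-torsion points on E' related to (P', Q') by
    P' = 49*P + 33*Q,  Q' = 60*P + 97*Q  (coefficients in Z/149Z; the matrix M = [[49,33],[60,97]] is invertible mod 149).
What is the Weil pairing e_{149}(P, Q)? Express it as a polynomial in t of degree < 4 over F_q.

Since e_{149}(P,P)=e_{149}(Q,Q)=1 and e_{149}(Q,P)=e_{149}(P,Q)^{-1}, expanding e_{149}(49*P + 33*Q,60*P + 97*Q) leaves e(P,Q)^det(M).
Hence e(P,Q) = e(P',Q')^{131} where 131 = 91^{-1} mod 149.
8-bit Miller (10010101) on E'/F_{43194653534717} with a'=18180577370361, b'=0: accumulate tangent/chord ratios at Q'+S and P'+S'.
Result: e(P',Q') = 41413094159229 + 4261365963578*t + 30382563001056*t^2 + 29143391862093*t^3.
Hence e(P,Q) = 18715854467540 + 3841224169345*t + 42740755044679*t^2 + 39392766351675*t^3 in F_{43194653534717^4}^*.

18715854467540 + 3841224169345*t + 42740755044679*t^2 + 39392766351675*t^3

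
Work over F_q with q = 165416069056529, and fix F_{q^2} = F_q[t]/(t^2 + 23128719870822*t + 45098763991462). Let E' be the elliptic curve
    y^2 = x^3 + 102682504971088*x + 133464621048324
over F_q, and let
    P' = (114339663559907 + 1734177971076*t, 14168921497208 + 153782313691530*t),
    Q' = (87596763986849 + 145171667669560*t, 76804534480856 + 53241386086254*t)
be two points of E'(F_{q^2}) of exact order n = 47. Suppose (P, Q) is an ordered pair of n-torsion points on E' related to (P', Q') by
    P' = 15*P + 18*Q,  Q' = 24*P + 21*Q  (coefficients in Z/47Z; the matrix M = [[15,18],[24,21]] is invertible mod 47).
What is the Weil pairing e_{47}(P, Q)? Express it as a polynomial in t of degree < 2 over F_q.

115657972410407 + 87756191863040*t

Alternating bilinearity on E[47] (values in mu_{47} in F_{165416069056529^2}) gives e(P',Q') = e(P,Q)^det(M).
Hence e(P,Q) = e(P',Q')^{2} where 2 = 24^{-1} mod 47.
6-bit Miller (101111) on E'/F_{165416069056529} with a'=102682504971088, b'=133464621048324: accumulate tangent/chord ratios at Q'+S and P'+S'.
Result: e(P',Q') = 83445488968940 + 100953335952739*t.
Thus e_{47}(P,Q) = 115657972410407 + 87756191863040*t.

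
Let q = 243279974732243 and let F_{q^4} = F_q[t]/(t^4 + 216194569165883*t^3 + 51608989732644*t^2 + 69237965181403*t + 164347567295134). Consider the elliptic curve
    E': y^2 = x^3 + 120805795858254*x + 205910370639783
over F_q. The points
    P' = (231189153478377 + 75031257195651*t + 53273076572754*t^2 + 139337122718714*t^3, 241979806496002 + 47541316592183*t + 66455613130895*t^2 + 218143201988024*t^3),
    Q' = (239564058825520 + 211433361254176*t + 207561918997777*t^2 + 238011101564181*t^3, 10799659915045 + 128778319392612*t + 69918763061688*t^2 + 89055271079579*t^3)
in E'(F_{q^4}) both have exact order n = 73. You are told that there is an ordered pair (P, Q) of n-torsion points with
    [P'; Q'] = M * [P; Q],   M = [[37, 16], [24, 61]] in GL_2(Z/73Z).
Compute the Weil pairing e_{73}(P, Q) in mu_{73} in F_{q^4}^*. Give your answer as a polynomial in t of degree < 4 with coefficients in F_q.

215451745958720 + 207750829406113*t + 116841497961477*t^2 + 65427258751385*t^3

The 73-Weil pairing on E[73] over F_{243279974732243} is alternating-bilinear: e_{73}(P',Q') = e_{73}(P,Q)^det(M).
Hence e(P,Q) = e(P',Q')^{35} where 35 = 48^{-1} mod 73.
7-bit Miller (1001001) on E'/F_{243279974732243} with a'=120805795858254, b'=205910370639783: accumulate tangent/chord ratios at Q'+S and P'+S'.
f_P(D_Q)/f_Q(D_P) = 2796416591497 + 8522221408332*t + 141074878503152*t^2 + 49748548244420*t^3.
Thus e_{73}(P,Q) = 215451745958720 + 207750829406113*t + 116841497961477*t^2 + 65427258751385*t^3.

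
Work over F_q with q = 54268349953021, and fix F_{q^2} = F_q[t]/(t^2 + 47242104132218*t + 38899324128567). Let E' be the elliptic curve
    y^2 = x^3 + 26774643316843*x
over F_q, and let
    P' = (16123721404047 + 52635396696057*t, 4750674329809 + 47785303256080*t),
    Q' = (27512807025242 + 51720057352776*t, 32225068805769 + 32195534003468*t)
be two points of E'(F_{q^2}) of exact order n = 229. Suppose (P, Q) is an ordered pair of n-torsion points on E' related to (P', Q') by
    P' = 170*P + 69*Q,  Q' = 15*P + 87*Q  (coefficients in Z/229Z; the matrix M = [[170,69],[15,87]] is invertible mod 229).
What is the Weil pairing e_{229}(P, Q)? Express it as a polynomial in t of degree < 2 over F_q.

Under M = [[170,69],[15,87]] in GL_2(Z/229), e_{229}(P',Q') = e_{229}(P,Q)^(170*87-69*15 mod 229).
So e_{229}(P,Q) = e_{229}(P',Q')^{168}, since 15*168 = 1 mod 229.
Double-and-add over 11100101: 8-1 doublings, 5-1 additions; each step l_{T,T}/v_{2T} or l_{T,P'}/v at Q'+S for random S.
Miller gives e_{229}(P',Q') = 53216101217754 + 18906960731500*t in F_{54268349953021^2}.
Finally e_{229}(P,Q) = 21052264189441 + 36248706579544*t.

21052264189441 + 36248706579544*t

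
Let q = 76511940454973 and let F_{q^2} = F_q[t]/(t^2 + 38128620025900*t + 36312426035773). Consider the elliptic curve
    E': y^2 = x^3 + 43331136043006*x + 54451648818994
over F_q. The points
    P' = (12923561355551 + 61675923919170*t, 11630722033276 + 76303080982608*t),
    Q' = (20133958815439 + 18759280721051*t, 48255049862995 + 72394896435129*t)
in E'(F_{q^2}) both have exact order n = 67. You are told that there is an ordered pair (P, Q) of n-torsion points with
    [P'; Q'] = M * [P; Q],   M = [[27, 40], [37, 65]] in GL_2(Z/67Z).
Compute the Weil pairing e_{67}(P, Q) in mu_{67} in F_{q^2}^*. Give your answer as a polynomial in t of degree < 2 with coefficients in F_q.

e_{67} is bilinear + alternating on E[67], so e_{67}(27*P + 40*Q, 37*P + 65*Q) = e_{67}(P,Q)^(27*65-40*37).
det(M) mod 67 = 7; its inverse in (Z/67)^* is 48 (check: 7*48 mod 67 = 1).
7-bit Miller (1000011) on E'/F_{76511940454973} with a'=43331136043006, b'=54451648818994: accumulate tangent/chord ratios at Q'+S and P'+S'.
Miller gives e_{67}(P',Q') = 25672144945884 + 61903271090693*t in F_{76511940454973^2}.
(25672144945884 + 61903271090693*t)^{48} mod (76511940454973,f) = 4011295227953 + 62600967536331*t.

4011295227953 + 62600967536331*t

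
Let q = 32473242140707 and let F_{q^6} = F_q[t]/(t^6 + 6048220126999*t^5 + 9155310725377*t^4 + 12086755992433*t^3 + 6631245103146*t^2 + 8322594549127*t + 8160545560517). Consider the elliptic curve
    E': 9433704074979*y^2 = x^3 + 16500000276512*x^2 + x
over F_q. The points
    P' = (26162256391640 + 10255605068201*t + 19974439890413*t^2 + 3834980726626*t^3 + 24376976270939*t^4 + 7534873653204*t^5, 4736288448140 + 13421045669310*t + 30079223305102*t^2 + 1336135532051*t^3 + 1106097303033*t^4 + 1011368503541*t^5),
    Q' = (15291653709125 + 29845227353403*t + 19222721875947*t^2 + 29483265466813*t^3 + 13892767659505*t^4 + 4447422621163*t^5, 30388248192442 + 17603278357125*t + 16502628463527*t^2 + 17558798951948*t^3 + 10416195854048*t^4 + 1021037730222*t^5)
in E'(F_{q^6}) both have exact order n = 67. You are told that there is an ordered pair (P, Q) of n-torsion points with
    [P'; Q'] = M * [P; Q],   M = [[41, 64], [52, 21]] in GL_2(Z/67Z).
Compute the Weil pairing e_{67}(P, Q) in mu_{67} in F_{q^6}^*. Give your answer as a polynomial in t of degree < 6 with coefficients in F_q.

e_{67}(aP+bQ,cP+dQ) = e_{67}(P,Q)^(ad-bc); with (a,b,c,d)=(41,64,52,21) this gives the det-67 law.
Hence e(P,Q) = e(P',Q')^{28} where 28 = 12^{-1} mod 67.
Set x_W=6157974357675*u+1479444930823, y_W=6157974357675*v; then E': y_W^2=x_W^3+28097164970655*x_W+3487438154114.
Run Miller on y^2=x^3+28097164970655*x+3487438154114 over F_{32473242140707}: ladder 1000011 (7 bits); e = f_P(D_Q)/f_Q(D_P).
Miller gives e_{67}(P',Q') = 14950272411601 + 5631729941401*t + 5276666462591*t^2 + 10683800407431*t^3 + 19120248917152*t^4 + 15436680994242*t^5 in F_{32473242140707^6}.
e_{67}(P,Q) = (14950272411601 + 5631729941401*t + 5276666462591*t^2 + 10683800407431*t^3 + 19120248917152*t^4 + 15436680994242*t^5)^{28} = 31532306760138 + 8943776174072*t + 2276325047865*t^2 + 17508649971516*t^3 + 22133639526269*t^4 + 28734060514247*t^5.

31532306760138 + 8943776174072*t + 2276325047865*t^2 + 17508649971516*t^3 + 22133639526269*t^4 + 28734060514247*t^5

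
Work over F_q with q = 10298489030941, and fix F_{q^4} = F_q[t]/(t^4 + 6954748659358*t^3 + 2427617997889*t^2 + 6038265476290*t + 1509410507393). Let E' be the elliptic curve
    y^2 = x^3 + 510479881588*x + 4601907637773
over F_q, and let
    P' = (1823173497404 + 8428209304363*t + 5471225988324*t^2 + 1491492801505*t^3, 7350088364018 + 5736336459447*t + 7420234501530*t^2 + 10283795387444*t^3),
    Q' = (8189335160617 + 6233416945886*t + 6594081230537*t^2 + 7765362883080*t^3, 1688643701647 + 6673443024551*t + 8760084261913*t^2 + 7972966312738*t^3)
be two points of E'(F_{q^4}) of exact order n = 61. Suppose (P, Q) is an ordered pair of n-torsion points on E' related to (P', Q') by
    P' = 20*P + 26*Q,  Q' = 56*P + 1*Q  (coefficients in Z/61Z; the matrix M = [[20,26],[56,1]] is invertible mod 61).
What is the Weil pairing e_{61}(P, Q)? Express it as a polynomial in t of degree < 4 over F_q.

9928590209685 + 5937737526291*t + 9602384212934*t^2 + 6610555767482*t^3

The 61-Weil pairing on E[61] over F_{10298489030941} is alternating-bilinear: e_{61}(P',Q') = e_{61}(P,Q)^det(M).
So e_{61}(P,Q) = e_{61}(P',Q')^{24}, since 28*24 = 1 mod 61.
Run Miller on y^2=x^3+510479881588*x+4601907637773 over F_{10298489030941}: ladder 111101 (6 bits); e = f_P(D_Q)/f_Q(D_P).
Result: e(P',Q') = 1981069207617 + 8835970359653*t + 3320620972125*t^2 + 9324587578808*t^3.
e_{61}(P,Q) = (1981069207617 + 8835970359653*t + 3320620972125*t^2 + 9324587578808*t^3)^{24} = 9928590209685 + 5937737526291*t + 9602384212934*t^2 + 6610555767482*t^3.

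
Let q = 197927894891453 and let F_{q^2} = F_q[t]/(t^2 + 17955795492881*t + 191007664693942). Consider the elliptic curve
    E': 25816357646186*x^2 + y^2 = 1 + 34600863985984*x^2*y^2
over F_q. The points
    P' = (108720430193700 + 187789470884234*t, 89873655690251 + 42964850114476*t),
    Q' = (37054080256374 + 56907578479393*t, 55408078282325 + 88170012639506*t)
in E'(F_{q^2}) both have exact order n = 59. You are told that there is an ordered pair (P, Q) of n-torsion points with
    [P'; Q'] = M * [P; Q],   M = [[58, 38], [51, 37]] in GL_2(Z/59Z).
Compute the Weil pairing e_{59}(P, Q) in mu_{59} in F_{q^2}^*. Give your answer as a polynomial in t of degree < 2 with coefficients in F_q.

e_{59} is bilinear + alternating on E[59], so e_{59}(58*P + 38*Q, 51*P + 37*Q) = e_{59}(P,Q)^(58*37-38*51).
58*37 - 38*51 = 208; reduced mod 59: det = 31, inverse 40.
Edwards->Montgomery: u=(1+y)/(1-y), v=u/x -> 68967829127947v^2=u^3+73533023921691u^2+u; then x_W=96767820860777u+10069536938695: y^2=x^3+108477860025208*x+108577767154898.
n = 59 = (111011)_2 (6 bits, wt 5); accumulate f_{59,P'}(Q'+S)/f_{59,P'}(S) along the 5-step ladder.
So e_{59}(P',Q') = 86503546123051 + 130315392105270*t.
Thus e_{59}(P,Q) = 123174219989341 + 42245995050434*t.

123174219989341 + 42245995050434*t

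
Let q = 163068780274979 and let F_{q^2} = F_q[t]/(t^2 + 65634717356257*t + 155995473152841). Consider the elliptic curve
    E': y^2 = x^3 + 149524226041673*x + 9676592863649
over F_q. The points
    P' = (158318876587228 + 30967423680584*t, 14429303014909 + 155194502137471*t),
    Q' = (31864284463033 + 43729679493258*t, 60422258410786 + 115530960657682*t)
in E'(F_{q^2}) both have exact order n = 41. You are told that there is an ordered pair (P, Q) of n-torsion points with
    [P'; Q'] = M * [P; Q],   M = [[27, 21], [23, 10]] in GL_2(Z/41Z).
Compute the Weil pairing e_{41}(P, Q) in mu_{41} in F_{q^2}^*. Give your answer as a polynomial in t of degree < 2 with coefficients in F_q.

The 41-Weil pairing on E[41] over F_{163068780274979} is alternating-bilinear: e_{41}(P',Q') = e_{41}(P,Q)^det(M).
Inverting 33 mod 41: 5. Thus e_{41}(P,Q) = e(P',Q')^{5}.
Miller loop for e_{41} over F_{163068780274979^2}: bits of 41 = 101001; 5 double steps + 2 add steps, l/v at each.
f_P(D_Q)/f_Q(D_P) = 16480173181800 + 143617418341518*t.
Finally e_{41}(P,Q) = 129939004239229 + 36741266180593*t.

129939004239229 + 36741266180593*t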